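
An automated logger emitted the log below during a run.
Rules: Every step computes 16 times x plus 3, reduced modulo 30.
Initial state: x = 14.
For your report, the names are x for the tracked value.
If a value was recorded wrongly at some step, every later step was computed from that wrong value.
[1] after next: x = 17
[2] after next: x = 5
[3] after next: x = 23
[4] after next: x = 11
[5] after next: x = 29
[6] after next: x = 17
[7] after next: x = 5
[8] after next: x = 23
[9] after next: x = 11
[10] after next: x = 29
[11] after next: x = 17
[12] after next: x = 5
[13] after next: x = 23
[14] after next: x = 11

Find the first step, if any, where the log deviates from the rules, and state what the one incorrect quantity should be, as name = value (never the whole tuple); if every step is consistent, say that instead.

Recomputing the run from the initial state:
step 1: x = 17
step 2: x = 5
step 3: x = 23
step 4: x = 11
step 5: x = 29
step 6: x = 17
step 7: x = 5
step 8: x = 23
step 9: x = 11
step 10: x = 29
step 11: x = 17
step 12: x = 5
step 13: x = 23
step 14: x = 11
This matches the log at every step.

no error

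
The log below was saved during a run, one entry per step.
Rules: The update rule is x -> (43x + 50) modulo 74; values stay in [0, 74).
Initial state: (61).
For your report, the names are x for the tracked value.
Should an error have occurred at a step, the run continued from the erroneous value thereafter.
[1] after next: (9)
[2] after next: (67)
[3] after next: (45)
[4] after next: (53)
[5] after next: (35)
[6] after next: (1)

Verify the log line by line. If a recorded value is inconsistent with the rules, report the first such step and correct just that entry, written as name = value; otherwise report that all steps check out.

step 1: x = (43*61 + 50) mod 74 = 9 -> verified
step 2: x = (43*9 + 50) mod 74 = 67 -> agrees with the log
step 3: x = (43*67 + 50) mod 74 = 45 -> exactly as logged
step 4: x = (43*45 + 50) mod 74 = 61 -> first mismatch against the log
So the first discrepancy is step 4, where the right value is x = 61.

step 4, x = 61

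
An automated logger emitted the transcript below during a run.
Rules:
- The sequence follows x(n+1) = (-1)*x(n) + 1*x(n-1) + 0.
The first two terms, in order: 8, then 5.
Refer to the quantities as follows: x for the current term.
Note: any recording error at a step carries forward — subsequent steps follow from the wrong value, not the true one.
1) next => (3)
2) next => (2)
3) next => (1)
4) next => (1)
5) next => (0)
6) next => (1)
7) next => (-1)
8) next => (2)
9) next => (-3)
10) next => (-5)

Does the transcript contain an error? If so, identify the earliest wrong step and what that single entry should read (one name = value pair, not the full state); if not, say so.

Recomputing the run from the initial state:
step 1: x = 3
step 2: x = 2
step 3: x = 1
step 4: x = 1
step 5: x = 0
step 6: x = 1
step 7: x = -1
step 8: x = 2
step 9: x = -3
step 10: x = 5
The first disagreement with the transcript is at step 10, where the value should be x = 5.

step 10, x = 5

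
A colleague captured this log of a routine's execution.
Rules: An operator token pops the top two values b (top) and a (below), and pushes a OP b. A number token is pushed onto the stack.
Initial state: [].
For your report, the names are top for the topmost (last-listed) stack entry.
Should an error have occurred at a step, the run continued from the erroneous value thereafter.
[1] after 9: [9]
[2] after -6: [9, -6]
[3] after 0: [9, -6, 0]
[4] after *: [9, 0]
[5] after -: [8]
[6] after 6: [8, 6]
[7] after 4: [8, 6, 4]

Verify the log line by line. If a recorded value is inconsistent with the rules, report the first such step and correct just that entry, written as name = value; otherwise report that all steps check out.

step 5, top = 9

Recomputing the run from the initial state:
step 1: [9]
step 2: [9, -6]
step 3: [9, -6, 0]
step 4: [9, 0]
step 5: [9]
step 6: [9, 6]
step 7: [9, 6, 4]
The first disagreement with the log is at step 5, where the value should be top = 9.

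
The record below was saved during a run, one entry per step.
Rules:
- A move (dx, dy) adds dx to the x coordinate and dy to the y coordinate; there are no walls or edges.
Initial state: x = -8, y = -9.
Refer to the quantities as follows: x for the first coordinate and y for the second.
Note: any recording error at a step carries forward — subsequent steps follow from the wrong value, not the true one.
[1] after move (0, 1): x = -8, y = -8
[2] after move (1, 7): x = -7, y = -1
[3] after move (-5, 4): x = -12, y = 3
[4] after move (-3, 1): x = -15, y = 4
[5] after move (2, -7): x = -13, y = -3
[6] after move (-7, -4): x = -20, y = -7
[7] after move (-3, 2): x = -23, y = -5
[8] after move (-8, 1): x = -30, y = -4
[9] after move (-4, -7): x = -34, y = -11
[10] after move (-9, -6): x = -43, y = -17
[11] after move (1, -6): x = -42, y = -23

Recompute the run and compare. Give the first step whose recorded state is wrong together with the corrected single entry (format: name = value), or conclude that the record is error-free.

Recomputing the run from the initial state:
step 1: x = -8, y = -8
step 2: x = -7, y = -1
step 3: x = -12, y = 3
step 4: x = -15, y = 4
step 5: x = -13, y = -3
step 6: x = -20, y = -7
step 7: x = -23, y = -5
step 8: x = -31, y = -4
step 9: x = -35, y = -11
step 10: x = -44, y = -17
step 11: x = -43, y = -23
The first disagreement with the record is at step 8, where the value should be x = -31.

step 8, x = -31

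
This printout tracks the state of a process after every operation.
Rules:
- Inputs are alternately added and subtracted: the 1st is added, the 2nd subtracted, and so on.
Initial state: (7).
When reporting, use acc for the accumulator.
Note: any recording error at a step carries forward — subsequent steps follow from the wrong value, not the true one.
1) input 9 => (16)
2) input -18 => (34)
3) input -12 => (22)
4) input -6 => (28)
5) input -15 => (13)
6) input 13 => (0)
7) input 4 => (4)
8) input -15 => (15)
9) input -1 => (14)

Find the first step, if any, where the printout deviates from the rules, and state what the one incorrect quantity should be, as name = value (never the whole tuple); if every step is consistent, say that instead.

step 8, acc = 19

Recomputing the run from the initial state:
step 1: acc = 16
step 2: acc = 34
step 3: acc = 22
step 4: acc = 28
step 5: acc = 13
step 6: acc = 0
step 7: acc = 4
step 8: acc = 19
step 9: acc = 18
The first disagreement with the printout is at step 8, where the value should be acc = 19.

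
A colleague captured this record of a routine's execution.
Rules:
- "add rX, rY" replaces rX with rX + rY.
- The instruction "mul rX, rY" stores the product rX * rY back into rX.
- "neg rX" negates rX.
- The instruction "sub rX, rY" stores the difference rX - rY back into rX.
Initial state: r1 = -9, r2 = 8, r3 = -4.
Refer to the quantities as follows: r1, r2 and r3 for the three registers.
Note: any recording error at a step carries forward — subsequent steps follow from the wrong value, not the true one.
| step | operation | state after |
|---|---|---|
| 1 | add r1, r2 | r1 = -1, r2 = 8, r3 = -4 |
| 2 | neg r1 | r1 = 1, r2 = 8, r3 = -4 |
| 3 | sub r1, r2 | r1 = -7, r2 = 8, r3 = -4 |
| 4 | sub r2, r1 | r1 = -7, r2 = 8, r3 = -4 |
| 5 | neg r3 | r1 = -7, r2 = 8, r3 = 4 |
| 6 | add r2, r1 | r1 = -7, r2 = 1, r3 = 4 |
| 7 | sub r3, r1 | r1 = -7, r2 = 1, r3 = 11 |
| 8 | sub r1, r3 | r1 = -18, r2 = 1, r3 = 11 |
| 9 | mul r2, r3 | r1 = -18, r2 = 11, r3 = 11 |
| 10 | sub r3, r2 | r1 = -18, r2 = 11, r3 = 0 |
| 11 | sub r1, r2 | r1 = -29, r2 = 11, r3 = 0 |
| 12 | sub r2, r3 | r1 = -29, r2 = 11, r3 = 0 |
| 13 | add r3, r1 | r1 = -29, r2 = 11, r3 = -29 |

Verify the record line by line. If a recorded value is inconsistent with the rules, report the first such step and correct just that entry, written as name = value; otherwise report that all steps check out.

Recomputing the run from the initial state:
step 1: r1 = -1, r2 = 8, r3 = -4
step 2: r1 = 1, r2 = 8, r3 = -4
step 3: r1 = -7, r2 = 8, r3 = -4
step 4: r1 = -7, r2 = 15, r3 = -4
step 5: r1 = -7, r2 = 15, r3 = 4
step 6: r1 = -7, r2 = 8, r3 = 4
step 7: r1 = -7, r2 = 8, r3 = 11
step 8: r1 = -18, r2 = 8, r3 = 11
step 9: r1 = -18, r2 = 88, r3 = 11
step 10: r1 = -18, r2 = 88, r3 = -77
step 11: r1 = -106, r2 = 88, r3 = -77
step 12: r1 = -106, r2 = 165, r3 = -77
step 13: r1 = -106, r2 = 165, r3 = -183
The first disagreement with the record is at step 4, where the value should be r2 = 15.

step 4, r2 = 15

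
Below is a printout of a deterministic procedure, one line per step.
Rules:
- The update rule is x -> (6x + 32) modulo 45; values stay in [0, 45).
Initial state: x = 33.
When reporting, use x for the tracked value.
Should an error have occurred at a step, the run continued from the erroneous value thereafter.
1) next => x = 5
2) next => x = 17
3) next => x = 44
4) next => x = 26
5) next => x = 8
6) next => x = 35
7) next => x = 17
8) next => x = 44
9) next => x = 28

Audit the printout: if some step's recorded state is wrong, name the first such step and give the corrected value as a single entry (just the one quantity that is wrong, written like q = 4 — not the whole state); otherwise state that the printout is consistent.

step 9, x = 26

1. x = (6*33 + 32) mod 45 = 5 (no discrepancy)
2. x = (6*5 + 32) mod 45 = 17 (matches)
3. x = (6*17 + 32) mod 45 = 44 (matches)
4. x = (6*44 + 32) mod 45 = 26 (consistent with the printout)
5. x = (6*26 + 32) mod 45 = 8 (matches)
6. x = (6*8 + 32) mod 45 = 35 (same as recorded)
7. x = (6*35 + 32) mod 45 = 17 (same as recorded)
8. x = (6*17 + 32) mod 45 = 44 (in agreement)
9. x = (6*44 + 32) mod 45 = 26 (the printout has a different value)
First incorrect step: 9; the correct value is x = 26.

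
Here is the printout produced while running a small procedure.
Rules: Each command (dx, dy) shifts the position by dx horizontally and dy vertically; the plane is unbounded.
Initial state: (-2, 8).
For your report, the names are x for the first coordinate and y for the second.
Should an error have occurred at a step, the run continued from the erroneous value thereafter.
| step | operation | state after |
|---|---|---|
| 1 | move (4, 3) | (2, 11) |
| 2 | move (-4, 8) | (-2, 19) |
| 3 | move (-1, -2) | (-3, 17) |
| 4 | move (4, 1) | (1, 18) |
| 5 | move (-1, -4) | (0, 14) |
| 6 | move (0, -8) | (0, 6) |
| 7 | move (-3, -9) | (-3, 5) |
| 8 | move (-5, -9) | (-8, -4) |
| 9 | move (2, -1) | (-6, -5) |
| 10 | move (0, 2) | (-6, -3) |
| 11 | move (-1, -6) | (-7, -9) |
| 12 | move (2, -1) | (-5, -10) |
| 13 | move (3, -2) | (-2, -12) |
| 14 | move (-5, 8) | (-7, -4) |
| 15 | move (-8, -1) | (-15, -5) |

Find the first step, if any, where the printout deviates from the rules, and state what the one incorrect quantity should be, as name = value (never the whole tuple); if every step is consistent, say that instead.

step 1: x = -2 + (4) = 2, y = 8 + (3) = 11 -> in agreement
step 2: x = 2 + (-4) = -2, y = 11 + (8) = 19 -> agrees with the printout
step 3: x = -2 + (-1) = -3, y = 19 + (-2) = 17 -> no discrepancy
step 4: x = -3 + (4) = 1, y = 17 + (1) = 18 -> agrees with the printout
step 5: x = 1 + (-1) = 0, y = 18 + (-4) = 14 -> in agreement
step 6: x = 0 + (0) = 0, y = 14 + (-8) = 6 -> no discrepancy
step 7: x = 0 + (-3) = -3, y = 6 + (-9) = -3 -> the printout disagrees here
That makes step 7 the first incorrect line — y = -3 is what it should show.

step 7, y = -3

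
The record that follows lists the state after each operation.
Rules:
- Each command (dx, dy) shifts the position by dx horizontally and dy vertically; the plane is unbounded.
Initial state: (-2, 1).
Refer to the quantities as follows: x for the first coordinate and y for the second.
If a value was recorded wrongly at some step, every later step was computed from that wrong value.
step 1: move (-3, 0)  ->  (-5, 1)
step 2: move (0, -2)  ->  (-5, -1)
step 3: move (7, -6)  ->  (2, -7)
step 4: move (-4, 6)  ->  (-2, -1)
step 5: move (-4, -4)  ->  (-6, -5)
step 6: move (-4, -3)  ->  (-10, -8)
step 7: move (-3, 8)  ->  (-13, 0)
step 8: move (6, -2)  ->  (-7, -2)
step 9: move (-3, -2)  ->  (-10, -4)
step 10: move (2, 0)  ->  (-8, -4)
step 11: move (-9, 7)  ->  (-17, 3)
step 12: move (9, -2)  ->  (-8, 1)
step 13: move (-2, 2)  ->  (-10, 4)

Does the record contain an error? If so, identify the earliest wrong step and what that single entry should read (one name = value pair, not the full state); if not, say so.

step 13, y = 3

1. x = -2 + (-3) = -5, y = 1 + (0) = 1 (in agreement)
2. x = -5 + (0) = -5, y = 1 + (-2) = -1 (matches)
3. x = -5 + (7) = 2, y = -1 + (-6) = -7 (same as recorded)
4. x = 2 + (-4) = -2, y = -7 + (6) = -1 (exactly as logged)
5. x = -2 + (-4) = -6, y = -1 + (-4) = -5 (matches)
6. x = -6 + (-4) = -10, y = -5 + (-3) = -8 (in agreement)
7. x = -10 + (-3) = -13, y = -8 + (8) = 0 (checks out)
8. x = -13 + (6) = -7, y = 0 + (-2) = -2 (same as recorded)
9. x = -7 + (-3) = -10, y = -2 + (-2) = -4 (verified)
10. x = -10 + (2) = -8, y = -4 + (0) = -4 (verified)
11. x = -8 + (-9) = -17, y = -4 + (7) = 3 (same as recorded)
12. x = -17 + (9) = -8, y = 3 + (-2) = 1 (verified)
13. x = -8 + (-2) = -10, y = 1 + (2) = 3 (the record has a different value)
First deviation found at step 13; the corrected entry is y = 3.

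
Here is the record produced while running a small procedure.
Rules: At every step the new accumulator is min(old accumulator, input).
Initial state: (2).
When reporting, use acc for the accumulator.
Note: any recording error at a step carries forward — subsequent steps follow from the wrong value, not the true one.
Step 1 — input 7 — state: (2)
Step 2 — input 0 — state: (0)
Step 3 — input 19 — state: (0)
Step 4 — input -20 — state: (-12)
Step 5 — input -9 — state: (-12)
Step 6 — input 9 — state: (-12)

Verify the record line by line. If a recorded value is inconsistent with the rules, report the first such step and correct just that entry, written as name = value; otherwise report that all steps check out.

Step 1: acc = min(2, 7) = 2 — consistent with the record.
Step 2: acc = min(2, 0) = 0 — no discrepancy.
Step 3: acc = min(0, 19) = 0 — verified.
Step 4: acc = min(0, -20) = -20 — a discrepancy with the record.
So the first discrepancy is step 4, where the right value is acc = -20.

step 4, acc = -20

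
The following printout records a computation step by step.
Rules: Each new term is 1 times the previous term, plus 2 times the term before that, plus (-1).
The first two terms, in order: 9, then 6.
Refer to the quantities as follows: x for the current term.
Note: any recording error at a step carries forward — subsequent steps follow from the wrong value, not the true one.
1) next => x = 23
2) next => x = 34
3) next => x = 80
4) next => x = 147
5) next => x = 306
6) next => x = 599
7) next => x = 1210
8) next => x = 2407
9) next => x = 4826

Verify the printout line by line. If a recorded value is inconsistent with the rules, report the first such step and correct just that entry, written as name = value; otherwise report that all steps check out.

step 3, x = 79

Recomputing the run from the initial state:
step 1: x = 23
step 2: x = 34
step 3: x = 79
step 4: x = 146
step 5: x = 303
step 6: x = 594
step 7: x = 1199
step 8: x = 2386
step 9: x = 4783
The first disagreement with the printout is at step 3, where the value should be x = 79.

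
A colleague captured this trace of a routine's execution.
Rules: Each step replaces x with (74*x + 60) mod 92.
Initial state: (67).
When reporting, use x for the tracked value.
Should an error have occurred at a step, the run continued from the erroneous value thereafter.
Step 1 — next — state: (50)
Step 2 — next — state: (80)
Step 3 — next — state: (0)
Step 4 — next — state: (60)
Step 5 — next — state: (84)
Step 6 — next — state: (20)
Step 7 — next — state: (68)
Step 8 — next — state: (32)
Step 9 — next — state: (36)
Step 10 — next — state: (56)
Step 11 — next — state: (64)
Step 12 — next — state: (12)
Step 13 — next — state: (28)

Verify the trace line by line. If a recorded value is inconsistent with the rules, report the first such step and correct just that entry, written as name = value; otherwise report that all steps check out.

1. x = (74*67 + 60) mod 92 = 50 (checks out)
2. x = (74*50 + 60) mod 92 = 80 (verified)
3. x = (74*80 + 60) mod 92 = 0 (checks out)
4. x = (74*0 + 60) mod 92 = 60 (in agreement)
5. x = (74*60 + 60) mod 92 = 84 (exactly as logged)
6. x = (74*84 + 60) mod 92 = 20 (same as recorded)
7. x = (74*20 + 60) mod 92 = 68 (exactly as logged)
8. x = (74*68 + 60) mod 92 = 32 (in agreement)
9. x = (74*32 + 60) mod 92 = 36 (agrees with the trace)
10. x = (74*36 + 60) mod 92 = 56 (exactly as logged)
11. x = (74*56 + 60) mod 92 = 64 (checks out)
12. x = (74*64 + 60) mod 92 = 12 (matches)
13. x = (74*12 + 60) mod 92 = 28 (confirmed correct)
Nothing is out of place; the run is error-free.

no error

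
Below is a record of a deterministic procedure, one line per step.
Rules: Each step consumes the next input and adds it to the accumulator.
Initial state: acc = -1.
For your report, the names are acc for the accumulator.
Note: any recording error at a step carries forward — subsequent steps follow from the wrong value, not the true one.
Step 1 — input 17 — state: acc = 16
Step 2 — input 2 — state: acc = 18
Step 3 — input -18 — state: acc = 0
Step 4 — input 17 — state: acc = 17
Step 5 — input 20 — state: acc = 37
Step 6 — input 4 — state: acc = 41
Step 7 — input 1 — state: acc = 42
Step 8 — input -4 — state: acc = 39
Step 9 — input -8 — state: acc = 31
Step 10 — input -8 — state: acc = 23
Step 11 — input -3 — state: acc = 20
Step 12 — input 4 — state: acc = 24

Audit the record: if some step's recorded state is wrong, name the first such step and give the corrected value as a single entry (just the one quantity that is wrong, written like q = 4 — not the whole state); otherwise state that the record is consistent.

step 8, acc = 38

step 1: acc = -1 + 17 = 16 -> exactly as logged
step 2: acc = 16 + 2 = 18 -> consistent with the record
step 3: acc = 18 + -18 = 0 -> matches
step 4: acc = 0 + 17 = 17 -> same as recorded
step 5: acc = 17 + 20 = 37 -> agrees with the record
step 6: acc = 37 + 4 = 41 -> checks out
step 7: acc = 41 + 1 = 42 -> confirmed correct
step 8: acc = 42 + -4 = 38 -> the entry is off here
First incorrect step: 8; the correct value is acc = 38.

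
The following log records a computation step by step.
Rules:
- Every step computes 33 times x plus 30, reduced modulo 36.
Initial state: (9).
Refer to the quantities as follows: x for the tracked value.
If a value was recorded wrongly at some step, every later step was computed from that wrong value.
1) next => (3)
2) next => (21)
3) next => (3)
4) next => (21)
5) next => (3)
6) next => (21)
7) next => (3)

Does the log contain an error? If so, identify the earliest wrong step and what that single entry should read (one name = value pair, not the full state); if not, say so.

Step 1: x = (33*9 + 30) mod 36 = 3 — agrees with the log.
Step 2: x = (33*3 + 30) mod 36 = 21 — same as recorded.
Step 3: x = (33*21 + 30) mod 36 = 3 — in agreement.
Step 4: x = (33*3 + 30) mod 36 = 21 — checks out.
Step 5: x = (33*21 + 30) mod 36 = 3 — agrees with the log.
Step 6: x = (33*3 + 30) mod 36 = 21 — verified.
Step 7: x = (33*21 + 30) mod 36 = 3 — consistent with the log.
All entries verified; no error found.

no error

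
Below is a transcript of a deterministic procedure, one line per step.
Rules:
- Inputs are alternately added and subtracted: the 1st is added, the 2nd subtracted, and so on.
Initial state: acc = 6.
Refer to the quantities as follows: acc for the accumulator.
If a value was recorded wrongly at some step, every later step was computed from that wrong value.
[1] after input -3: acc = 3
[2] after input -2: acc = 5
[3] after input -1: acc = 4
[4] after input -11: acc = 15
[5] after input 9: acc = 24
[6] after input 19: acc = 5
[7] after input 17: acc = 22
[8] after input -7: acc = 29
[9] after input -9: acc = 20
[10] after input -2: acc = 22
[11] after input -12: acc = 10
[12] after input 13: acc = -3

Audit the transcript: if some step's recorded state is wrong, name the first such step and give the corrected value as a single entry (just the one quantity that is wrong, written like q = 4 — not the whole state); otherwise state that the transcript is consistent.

step 1: acc = 6 + -3 = 3 -> in agreement
step 2: acc = 3 - -2 = 5 -> in agreement
step 3: acc = 5 + -1 = 4 -> same as recorded
step 4: acc = 4 - -11 = 15 -> exactly as logged
step 5: acc = 15 + 9 = 24 -> same as recorded
step 6: acc = 24 - 19 = 5 -> exactly as logged
step 7: acc = 5 + 17 = 22 -> checks out
step 8: acc = 22 - -7 = 29 -> exactly as logged
step 9: acc = 29 + -9 = 20 -> exactly as logged
step 10: acc = 20 - -2 = 22 -> same as recorded
step 11: acc = 22 + -12 = 10 -> consistent with the transcript
step 12: acc = 10 - 13 = -3 -> agrees with the transcript
All steps check out; nothing to correct.

no error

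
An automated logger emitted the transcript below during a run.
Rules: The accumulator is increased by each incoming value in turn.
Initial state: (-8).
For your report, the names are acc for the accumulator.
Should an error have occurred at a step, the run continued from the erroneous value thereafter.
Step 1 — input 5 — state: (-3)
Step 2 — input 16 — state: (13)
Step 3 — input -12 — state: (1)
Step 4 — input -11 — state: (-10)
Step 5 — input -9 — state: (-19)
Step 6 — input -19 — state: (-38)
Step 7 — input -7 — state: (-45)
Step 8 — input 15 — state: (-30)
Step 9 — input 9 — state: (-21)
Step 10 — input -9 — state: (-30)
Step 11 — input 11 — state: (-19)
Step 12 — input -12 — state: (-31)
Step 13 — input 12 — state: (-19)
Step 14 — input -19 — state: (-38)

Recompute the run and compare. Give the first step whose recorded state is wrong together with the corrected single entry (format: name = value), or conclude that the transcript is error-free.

Recomputing the run from the initial state:
step 1: acc = -3
step 2: acc = 13
step 3: acc = 1
step 4: acc = -10
step 5: acc = -19
step 6: acc = -38
step 7: acc = -45
step 8: acc = -30
step 9: acc = -21
step 10: acc = -30
step 11: acc = -19
step 12: acc = -31
step 13: acc = -19
step 14: acc = -38
This matches the transcript at every step.

no error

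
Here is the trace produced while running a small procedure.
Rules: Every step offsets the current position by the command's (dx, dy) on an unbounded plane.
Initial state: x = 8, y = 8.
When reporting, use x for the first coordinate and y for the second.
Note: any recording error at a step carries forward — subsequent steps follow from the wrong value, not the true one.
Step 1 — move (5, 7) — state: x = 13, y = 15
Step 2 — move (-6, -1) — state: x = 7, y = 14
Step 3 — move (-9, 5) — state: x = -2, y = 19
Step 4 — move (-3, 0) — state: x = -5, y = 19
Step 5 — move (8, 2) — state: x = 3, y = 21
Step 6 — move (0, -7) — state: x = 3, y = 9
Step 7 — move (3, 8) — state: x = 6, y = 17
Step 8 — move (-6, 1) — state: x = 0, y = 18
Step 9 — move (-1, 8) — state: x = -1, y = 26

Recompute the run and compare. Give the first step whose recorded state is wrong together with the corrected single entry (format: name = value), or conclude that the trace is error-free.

Recomputing the run from the initial state:
step 1: x = 13, y = 15
step 2: x = 7, y = 14
step 3: x = -2, y = 19
step 4: x = -5, y = 19
step 5: x = 3, y = 21
step 6: x = 3, y = 14
step 7: x = 6, y = 22
step 8: x = 0, y = 23
step 9: x = -1, y = 31
The first disagreement with the trace is at step 6, where the value should be y = 14.

step 6, y = 14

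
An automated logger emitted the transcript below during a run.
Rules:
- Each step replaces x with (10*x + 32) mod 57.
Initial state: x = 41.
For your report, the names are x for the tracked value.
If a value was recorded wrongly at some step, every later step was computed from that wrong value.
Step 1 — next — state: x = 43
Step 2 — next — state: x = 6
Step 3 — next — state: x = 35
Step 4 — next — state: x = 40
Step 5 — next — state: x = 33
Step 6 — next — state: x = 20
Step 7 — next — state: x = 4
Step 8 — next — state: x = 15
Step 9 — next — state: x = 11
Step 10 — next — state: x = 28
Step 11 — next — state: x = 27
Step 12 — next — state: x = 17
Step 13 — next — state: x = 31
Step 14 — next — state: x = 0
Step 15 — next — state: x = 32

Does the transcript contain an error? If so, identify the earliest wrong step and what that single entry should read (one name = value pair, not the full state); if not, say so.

Step 1: x = (10*41 + 32) mod 57 = 43 — no discrepancy.
Step 2: x = (10*43 + 32) mod 57 = 6 — consistent with the transcript.
Step 3: x = (10*6 + 32) mod 57 = 35 — consistent with the transcript.
Step 4: x = (10*35 + 32) mod 57 = 40 — consistent with the transcript.
Step 5: x = (10*40 + 32) mod 57 = 33 — confirmed correct.
Step 6: x = (10*33 + 32) mod 57 = 20 — no discrepancy.
Step 7: x = (10*20 + 32) mod 57 = 4 — same as recorded.
Step 8: x = (10*4 + 32) mod 57 = 15 — matches.
Step 9: x = (10*15 + 32) mod 57 = 11 — no discrepancy.
Step 10: x = (10*11 + 32) mod 57 = 28 — same as recorded.
Step 11: x = (10*28 + 32) mod 57 = 27 — matches.
Step 12: x = (10*27 + 32) mod 57 = 17 — in agreement.
Step 13: x = (10*17 + 32) mod 57 = 31 — checks out.
Step 14: x = (10*31 + 32) mod 57 = 0 — in agreement.
Step 15: x = (10*0 + 32) mod 57 = 32 — verified.
The whole run recomputes cleanly — no discrepancies.

no error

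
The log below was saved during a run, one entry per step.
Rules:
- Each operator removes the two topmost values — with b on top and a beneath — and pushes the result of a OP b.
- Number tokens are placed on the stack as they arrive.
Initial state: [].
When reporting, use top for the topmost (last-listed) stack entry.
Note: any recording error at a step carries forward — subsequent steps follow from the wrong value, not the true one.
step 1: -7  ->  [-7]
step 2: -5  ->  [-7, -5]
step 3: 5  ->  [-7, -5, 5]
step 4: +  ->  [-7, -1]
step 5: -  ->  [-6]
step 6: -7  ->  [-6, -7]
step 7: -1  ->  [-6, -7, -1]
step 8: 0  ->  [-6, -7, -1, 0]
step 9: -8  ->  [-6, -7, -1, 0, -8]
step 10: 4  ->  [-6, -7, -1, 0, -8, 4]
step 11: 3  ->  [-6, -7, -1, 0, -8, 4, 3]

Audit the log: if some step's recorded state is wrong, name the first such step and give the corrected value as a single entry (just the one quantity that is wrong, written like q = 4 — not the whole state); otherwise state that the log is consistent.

step 4, top = 0

step 1: push -7: top = -7 -> matches
step 2: push -5: top = -5 -> checks out
step 3: push 5: top = 5 -> no discrepancy
step 4: -5 + 5 = 0 -> this is not what the log shows
The audit stops at step 4: the recorded entry is wrong and should be top = 0.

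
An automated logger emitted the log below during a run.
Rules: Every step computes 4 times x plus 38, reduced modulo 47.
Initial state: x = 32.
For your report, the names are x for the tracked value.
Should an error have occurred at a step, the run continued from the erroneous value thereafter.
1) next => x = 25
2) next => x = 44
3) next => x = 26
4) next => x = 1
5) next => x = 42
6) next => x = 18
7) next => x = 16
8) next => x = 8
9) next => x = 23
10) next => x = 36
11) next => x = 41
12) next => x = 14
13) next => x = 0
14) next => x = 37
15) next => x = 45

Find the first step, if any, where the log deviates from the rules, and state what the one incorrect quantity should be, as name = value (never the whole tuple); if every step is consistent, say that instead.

Recomputing the run from the initial state:
step 1: x = 25
step 2: x = 44
step 3: x = 26
step 4: x = 1
step 5: x = 42
step 6: x = 18
step 7: x = 16
step 8: x = 8
step 9: x = 23
step 10: x = 36
step 11: x = 41
step 12: x = 14
step 13: x = 0
step 14: x = 38
step 15: x = 2
The first disagreement with the log is at step 14, where the value should be x = 38.

step 14, x = 38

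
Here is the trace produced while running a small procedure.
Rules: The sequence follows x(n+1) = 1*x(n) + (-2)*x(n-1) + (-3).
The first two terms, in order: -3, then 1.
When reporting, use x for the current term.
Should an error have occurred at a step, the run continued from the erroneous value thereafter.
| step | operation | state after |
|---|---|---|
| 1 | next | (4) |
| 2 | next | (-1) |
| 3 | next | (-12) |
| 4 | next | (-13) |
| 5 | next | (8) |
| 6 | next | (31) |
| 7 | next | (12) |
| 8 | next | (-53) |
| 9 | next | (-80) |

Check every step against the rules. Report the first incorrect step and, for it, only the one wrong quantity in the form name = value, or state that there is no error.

Step 1: x = 1*(1) + (-2)*(-3) + (-3) = 4 — same as recorded.
Step 2: x = 1*(4) + (-2)*(1) + (-3) = -1 — in agreement.
Step 3: x = 1*(-1) + (-2)*(4) + (-3) = -12 — no discrepancy.
Step 4: x = 1*(-12) + (-2)*(-1) + (-3) = -13 — consistent with the trace.
Step 5: x = 1*(-13) + (-2)*(-12) + (-3) = 8 — same as recorded.
Step 6: x = 1*(8) + (-2)*(-13) + (-3) = 31 — verified.
Step 7: x = 1*(31) + (-2)*(8) + (-3) = 12 — checks out.
Step 8: x = 1*(12) + (-2)*(31) + (-3) = -53 — confirmed correct.
Step 9: x = 1*(-53) + (-2)*(12) + (-3) = -80 — confirmed correct.
The whole run recomputes cleanly — no discrepancies.

no error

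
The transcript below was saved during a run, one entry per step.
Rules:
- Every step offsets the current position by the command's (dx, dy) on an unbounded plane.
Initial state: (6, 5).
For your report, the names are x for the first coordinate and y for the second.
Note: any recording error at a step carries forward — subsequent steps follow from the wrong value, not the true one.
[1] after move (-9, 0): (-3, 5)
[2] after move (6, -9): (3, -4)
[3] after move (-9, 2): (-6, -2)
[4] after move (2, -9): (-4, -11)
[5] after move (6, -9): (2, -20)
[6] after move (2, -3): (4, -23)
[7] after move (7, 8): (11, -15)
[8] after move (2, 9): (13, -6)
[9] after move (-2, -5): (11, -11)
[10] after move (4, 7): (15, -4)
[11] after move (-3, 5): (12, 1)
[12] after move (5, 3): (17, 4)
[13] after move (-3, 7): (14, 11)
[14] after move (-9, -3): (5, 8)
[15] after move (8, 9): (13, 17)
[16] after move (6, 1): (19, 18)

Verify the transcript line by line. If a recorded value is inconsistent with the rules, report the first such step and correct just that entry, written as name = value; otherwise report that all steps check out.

Step 1: x = 6 + (-9) = -3, y = 5 + (0) = 5 — agrees with the transcript.
Step 2: x = -3 + (6) = 3, y = 5 + (-9) = -4 — matches.
Step 3: x = 3 + (-9) = -6, y = -4 + (2) = -2 — same as recorded.
Step 4: x = -6 + (2) = -4, y = -2 + (-9) = -11 — matches.
Step 5: x = -4 + (6) = 2, y = -11 + (-9) = -20 — in agreement.
Step 6: x = 2 + (2) = 4, y = -20 + (-3) = -23 — in agreement.
Step 7: x = 4 + (7) = 11, y = -23 + (8) = -15 — verified.
Step 8: x = 11 + (2) = 13, y = -15 + (9) = -6 — verified.
Step 9: x = 13 + (-2) = 11, y = -6 + (-5) = -11 — in agreement.
Step 10: x = 11 + (4) = 15, y = -11 + (7) = -4 — matches.
Step 11: x = 15 + (-3) = 12, y = -4 + (5) = 1 — consistent with the transcript.
Step 12: x = 12 + (5) = 17, y = 1 + (3) = 4 — checks out.
Step 13: x = 17 + (-3) = 14, y = 4 + (7) = 11 — verified.
Step 14: x = 14 + (-9) = 5, y = 11 + (-3) = 8 — exactly as logged.
Step 15: x = 5 + (8) = 13, y = 8 + (9) = 17 — in agreement.
Step 16: x = 13 + (6) = 19, y = 17 + (1) = 18 — verified.
All entries verified; no error found.

no error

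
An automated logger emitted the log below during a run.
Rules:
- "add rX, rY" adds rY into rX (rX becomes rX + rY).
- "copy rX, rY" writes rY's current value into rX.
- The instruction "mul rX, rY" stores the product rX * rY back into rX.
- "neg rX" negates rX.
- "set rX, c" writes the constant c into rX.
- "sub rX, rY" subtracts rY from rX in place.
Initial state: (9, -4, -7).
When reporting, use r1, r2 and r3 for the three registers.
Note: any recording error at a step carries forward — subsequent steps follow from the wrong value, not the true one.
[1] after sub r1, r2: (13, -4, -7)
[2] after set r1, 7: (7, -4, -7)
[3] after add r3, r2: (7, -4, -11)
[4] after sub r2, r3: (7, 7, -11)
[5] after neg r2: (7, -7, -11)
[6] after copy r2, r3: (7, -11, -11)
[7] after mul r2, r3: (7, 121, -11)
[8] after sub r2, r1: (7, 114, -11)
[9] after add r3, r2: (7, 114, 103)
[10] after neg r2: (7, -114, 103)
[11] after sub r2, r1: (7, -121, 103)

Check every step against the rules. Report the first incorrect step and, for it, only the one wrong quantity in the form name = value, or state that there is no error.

1. r1 = 9 - -4 = 13 (same as recorded)
2. r1 = 7 (same as recorded)
3. r3 = -7 + -4 = -11 (checks out)
4. r2 = -4 - -11 = 7 (no discrepancy)
5. r2 = -(7) = -7 (same as recorded)
6. r2 = -11 (in agreement)
7. r2 = -11 * -11 = 121 (no discrepancy)
8. r2 = 121 - 7 = 114 (exactly as logged)
9. r3 = -11 + 114 = 103 (verified)
10. r2 = -(114) = -114 (agrees with the log)
11. r2 = -114 - 7 = -121 (confirmed correct)
All steps check out; nothing to correct.

no error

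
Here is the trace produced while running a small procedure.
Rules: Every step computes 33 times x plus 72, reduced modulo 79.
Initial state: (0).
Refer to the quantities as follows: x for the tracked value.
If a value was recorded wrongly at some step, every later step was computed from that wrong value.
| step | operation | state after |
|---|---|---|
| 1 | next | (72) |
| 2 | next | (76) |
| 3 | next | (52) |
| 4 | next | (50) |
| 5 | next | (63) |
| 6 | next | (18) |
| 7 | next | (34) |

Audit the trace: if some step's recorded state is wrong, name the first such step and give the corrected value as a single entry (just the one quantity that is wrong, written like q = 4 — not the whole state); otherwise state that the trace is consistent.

Recomputing the run from the initial state:
step 1: x = 72
step 2: x = 78
step 3: x = 39
step 4: x = 16
step 5: x = 47
step 6: x = 43
step 7: x = 69
The first disagreement with the trace is at step 2, where the value should be x = 78.

step 2, x = 78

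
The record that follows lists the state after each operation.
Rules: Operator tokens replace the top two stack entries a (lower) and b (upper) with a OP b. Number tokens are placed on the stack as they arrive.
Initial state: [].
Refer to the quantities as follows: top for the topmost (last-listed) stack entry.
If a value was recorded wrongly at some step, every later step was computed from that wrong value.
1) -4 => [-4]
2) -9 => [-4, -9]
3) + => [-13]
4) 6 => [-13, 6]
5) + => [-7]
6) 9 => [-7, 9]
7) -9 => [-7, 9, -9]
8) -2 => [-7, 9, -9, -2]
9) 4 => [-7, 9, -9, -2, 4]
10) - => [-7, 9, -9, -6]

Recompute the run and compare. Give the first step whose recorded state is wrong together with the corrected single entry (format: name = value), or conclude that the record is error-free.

Recomputing the run from the initial state:
step 1: [-4]
step 2: [-4, -9]
step 3: [-13]
step 4: [-13, 6]
step 5: [-7]
step 6: [-7, 9]
step 7: [-7, 9, -9]
step 8: [-7, 9, -9, -2]
step 9: [-7, 9, -9, -2, 4]
step 10: [-7, 9, -9, -6]
This matches the record at every step.

no error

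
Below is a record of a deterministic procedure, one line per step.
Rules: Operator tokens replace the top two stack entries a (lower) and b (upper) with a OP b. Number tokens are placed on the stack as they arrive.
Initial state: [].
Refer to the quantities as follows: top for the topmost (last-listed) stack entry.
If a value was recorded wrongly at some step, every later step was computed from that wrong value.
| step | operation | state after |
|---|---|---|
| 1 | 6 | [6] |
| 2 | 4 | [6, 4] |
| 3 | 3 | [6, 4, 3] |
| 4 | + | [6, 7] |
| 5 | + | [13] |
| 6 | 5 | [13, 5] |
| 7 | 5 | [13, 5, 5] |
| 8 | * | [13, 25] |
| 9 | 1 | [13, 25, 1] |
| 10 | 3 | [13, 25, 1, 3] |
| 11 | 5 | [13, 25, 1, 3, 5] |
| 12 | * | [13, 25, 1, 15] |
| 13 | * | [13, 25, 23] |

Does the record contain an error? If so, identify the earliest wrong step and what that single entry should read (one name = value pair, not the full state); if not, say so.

Step 1: push 6: top = 6 — consistent with the record.
Step 2: push 4: top = 4 — matches.
Step 3: push 3: top = 3 — verified.
Step 4: 4 + 3 = 7 — agrees with the record.
Step 5: 6 + 7 = 13 — no discrepancy.
Step 6: push 5: top = 5 — checks out.
Step 7: push 5: top = 5 — in agreement.
Step 8: 5 * 5 = 25 — same as recorded.
Step 9: push 1: top = 1 — no discrepancy.
Step 10: push 3: top = 3 — verified.
Step 11: push 5: top = 5 — no discrepancy.
Step 12: 3 * 5 = 15 — exactly as logged.
Step 13: 1 * 15 = 15 — first mismatch against the record.
First incorrect step: 13; the correct value is top = 15.

step 13, top = 15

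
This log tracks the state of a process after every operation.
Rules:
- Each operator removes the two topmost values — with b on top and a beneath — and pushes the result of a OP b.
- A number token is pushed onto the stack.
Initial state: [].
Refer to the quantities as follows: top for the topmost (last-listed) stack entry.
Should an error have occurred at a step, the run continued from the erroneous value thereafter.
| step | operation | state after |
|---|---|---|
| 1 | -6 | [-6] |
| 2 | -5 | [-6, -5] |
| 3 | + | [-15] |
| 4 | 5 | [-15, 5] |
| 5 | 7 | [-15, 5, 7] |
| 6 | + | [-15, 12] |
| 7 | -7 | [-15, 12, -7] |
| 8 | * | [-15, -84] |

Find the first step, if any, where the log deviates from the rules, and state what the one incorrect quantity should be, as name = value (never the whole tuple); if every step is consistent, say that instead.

step 3, top = -11

Recomputing the run from the initial state:
step 1: [-6]
step 2: [-6, -5]
step 3: [-11]
step 4: [-11, 5]
step 5: [-11, 5, 7]
step 6: [-11, 12]
step 7: [-11, 12, -7]
step 8: [-11, -84]
The first disagreement with the log is at step 3, where the value should be top = -11.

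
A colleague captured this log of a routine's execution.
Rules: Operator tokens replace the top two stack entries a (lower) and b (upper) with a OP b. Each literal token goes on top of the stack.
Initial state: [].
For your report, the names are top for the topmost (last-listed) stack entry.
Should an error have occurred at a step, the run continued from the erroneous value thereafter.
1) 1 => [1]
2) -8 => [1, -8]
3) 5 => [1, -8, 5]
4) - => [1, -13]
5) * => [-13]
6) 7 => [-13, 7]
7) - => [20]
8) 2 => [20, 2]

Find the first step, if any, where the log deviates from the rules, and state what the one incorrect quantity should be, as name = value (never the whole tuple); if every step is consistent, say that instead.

Recomputing the run from the initial state:
step 1: [1]
step 2: [1, -8]
step 3: [1, -8, 5]
step 4: [1, -13]
step 5: [-13]
step 6: [-13, 7]
step 7: [-20]
step 8: [-20, 2]
The first disagreement with the log is at step 7, where the value should be top = -20.

step 7, top = -20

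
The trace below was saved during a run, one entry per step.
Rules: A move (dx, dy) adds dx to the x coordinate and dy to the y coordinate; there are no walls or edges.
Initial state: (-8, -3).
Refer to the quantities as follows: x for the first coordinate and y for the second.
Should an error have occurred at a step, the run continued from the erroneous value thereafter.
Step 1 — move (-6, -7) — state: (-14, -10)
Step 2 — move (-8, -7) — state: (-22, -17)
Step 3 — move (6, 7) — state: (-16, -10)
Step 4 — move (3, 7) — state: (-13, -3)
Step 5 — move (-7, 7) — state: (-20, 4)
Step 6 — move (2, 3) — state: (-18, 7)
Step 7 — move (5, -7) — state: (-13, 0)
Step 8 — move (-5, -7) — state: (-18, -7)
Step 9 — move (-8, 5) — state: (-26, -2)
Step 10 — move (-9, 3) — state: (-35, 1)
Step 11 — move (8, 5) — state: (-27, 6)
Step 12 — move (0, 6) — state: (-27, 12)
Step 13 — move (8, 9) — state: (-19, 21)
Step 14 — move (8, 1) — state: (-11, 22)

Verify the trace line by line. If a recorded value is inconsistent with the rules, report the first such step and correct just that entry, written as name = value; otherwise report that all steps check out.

no error

Recomputing the run from the initial state:
step 1: x = -14, y = -10
step 2: x = -22, y = -17
step 3: x = -16, y = -10
step 4: x = -13, y = -3
step 5: x = -20, y = 4
step 6: x = -18, y = 7
step 7: x = -13, y = 0
step 8: x = -18, y = -7
step 9: x = -26, y = -2
step 10: x = -35, y = 1
step 11: x = -27, y = 6
step 12: x = -27, y = 12
step 13: x = -19, y = 21
step 14: x = -11, y = 22
This matches the trace at every step.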